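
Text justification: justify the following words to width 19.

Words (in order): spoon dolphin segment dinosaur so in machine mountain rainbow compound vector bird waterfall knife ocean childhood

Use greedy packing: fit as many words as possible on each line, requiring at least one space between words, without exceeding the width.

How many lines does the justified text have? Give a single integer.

Line 1: ['spoon', 'dolphin'] (min_width=13, slack=6)
Line 2: ['segment', 'dinosaur', 'so'] (min_width=19, slack=0)
Line 3: ['in', 'machine', 'mountain'] (min_width=19, slack=0)
Line 4: ['rainbow', 'compound'] (min_width=16, slack=3)
Line 5: ['vector', 'bird'] (min_width=11, slack=8)
Line 6: ['waterfall', 'knife'] (min_width=15, slack=4)
Line 7: ['ocean', 'childhood'] (min_width=15, slack=4)
Total lines: 7

Answer: 7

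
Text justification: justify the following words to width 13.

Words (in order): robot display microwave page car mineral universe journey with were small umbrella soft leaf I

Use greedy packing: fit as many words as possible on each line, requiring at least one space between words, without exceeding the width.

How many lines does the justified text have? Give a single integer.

Answer: 9

Derivation:
Line 1: ['robot', 'display'] (min_width=13, slack=0)
Line 2: ['microwave'] (min_width=9, slack=4)
Line 3: ['page', 'car'] (min_width=8, slack=5)
Line 4: ['mineral'] (min_width=7, slack=6)
Line 5: ['universe'] (min_width=8, slack=5)
Line 6: ['journey', 'with'] (min_width=12, slack=1)
Line 7: ['were', 'small'] (min_width=10, slack=3)
Line 8: ['umbrella', 'soft'] (min_width=13, slack=0)
Line 9: ['leaf', 'I'] (min_width=6, slack=7)
Total lines: 9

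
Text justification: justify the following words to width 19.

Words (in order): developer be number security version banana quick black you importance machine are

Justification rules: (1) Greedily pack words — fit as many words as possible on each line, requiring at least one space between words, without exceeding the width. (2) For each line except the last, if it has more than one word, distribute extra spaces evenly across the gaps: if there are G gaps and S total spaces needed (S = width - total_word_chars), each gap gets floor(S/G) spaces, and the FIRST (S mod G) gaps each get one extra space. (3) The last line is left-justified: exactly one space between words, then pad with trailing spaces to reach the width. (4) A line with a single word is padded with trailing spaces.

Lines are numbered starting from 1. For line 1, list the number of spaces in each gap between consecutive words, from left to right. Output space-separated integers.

Answer: 1 1

Derivation:
Line 1: ['developer', 'be', 'number'] (min_width=19, slack=0)
Line 2: ['security', 'version'] (min_width=16, slack=3)
Line 3: ['banana', 'quick', 'black'] (min_width=18, slack=1)
Line 4: ['you', 'importance'] (min_width=14, slack=5)
Line 5: ['machine', 'are'] (min_width=11, slack=8)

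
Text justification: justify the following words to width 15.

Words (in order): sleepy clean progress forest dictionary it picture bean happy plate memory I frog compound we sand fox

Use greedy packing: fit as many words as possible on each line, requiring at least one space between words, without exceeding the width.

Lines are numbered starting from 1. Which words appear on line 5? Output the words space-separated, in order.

Answer: happy plate

Derivation:
Line 1: ['sleepy', 'clean'] (min_width=12, slack=3)
Line 2: ['progress', 'forest'] (min_width=15, slack=0)
Line 3: ['dictionary', 'it'] (min_width=13, slack=2)
Line 4: ['picture', 'bean'] (min_width=12, slack=3)
Line 5: ['happy', 'plate'] (min_width=11, slack=4)
Line 6: ['memory', 'I', 'frog'] (min_width=13, slack=2)
Line 7: ['compound', 'we'] (min_width=11, slack=4)
Line 8: ['sand', 'fox'] (min_width=8, slack=7)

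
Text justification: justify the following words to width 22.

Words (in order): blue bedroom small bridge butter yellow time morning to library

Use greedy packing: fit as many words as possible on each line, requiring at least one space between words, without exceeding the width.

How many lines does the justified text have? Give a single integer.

Line 1: ['blue', 'bedroom', 'small'] (min_width=18, slack=4)
Line 2: ['bridge', 'butter', 'yellow'] (min_width=20, slack=2)
Line 3: ['time', 'morning', 'to'] (min_width=15, slack=7)
Line 4: ['library'] (min_width=7, slack=15)
Total lines: 4

Answer: 4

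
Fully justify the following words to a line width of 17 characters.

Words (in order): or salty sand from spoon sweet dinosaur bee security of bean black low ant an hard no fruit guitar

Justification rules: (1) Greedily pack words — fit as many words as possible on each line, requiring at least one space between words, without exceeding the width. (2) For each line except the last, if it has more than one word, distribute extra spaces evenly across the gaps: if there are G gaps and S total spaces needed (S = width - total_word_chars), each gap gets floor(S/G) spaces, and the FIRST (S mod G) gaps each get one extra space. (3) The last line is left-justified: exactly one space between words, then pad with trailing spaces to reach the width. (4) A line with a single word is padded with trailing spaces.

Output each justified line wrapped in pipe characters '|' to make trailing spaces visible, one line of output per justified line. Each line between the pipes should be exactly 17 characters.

Answer: |or   salty   sand|
|from  spoon sweet|
|dinosaur      bee|
|security  of bean|
|black  low ant an|
|hard   no   fruit|
|guitar           |

Derivation:
Line 1: ['or', 'salty', 'sand'] (min_width=13, slack=4)
Line 2: ['from', 'spoon', 'sweet'] (min_width=16, slack=1)
Line 3: ['dinosaur', 'bee'] (min_width=12, slack=5)
Line 4: ['security', 'of', 'bean'] (min_width=16, slack=1)
Line 5: ['black', 'low', 'ant', 'an'] (min_width=16, slack=1)
Line 6: ['hard', 'no', 'fruit'] (min_width=13, slack=4)
Line 7: ['guitar'] (min_width=6, slack=11)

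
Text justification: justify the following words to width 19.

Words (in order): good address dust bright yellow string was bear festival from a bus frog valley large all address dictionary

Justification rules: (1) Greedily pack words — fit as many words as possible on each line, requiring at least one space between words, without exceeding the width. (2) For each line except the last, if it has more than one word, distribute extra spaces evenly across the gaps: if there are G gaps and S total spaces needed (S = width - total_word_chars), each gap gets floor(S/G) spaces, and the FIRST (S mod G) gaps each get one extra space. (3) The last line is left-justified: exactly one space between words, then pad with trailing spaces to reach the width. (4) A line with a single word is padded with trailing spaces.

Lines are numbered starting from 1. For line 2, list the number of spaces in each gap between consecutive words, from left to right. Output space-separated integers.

Answer: 7

Derivation:
Line 1: ['good', 'address', 'dust'] (min_width=17, slack=2)
Line 2: ['bright', 'yellow'] (min_width=13, slack=6)
Line 3: ['string', 'was', 'bear'] (min_width=15, slack=4)
Line 4: ['festival', 'from', 'a', 'bus'] (min_width=19, slack=0)
Line 5: ['frog', 'valley', 'large'] (min_width=17, slack=2)
Line 6: ['all', 'address'] (min_width=11, slack=8)
Line 7: ['dictionary'] (min_width=10, slack=9)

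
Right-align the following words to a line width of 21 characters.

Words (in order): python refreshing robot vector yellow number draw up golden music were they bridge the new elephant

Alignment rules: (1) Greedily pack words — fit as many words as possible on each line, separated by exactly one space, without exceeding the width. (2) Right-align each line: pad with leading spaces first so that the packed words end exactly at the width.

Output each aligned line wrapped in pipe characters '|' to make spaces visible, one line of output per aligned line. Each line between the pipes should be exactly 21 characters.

Line 1: ['python', 'refreshing'] (min_width=17, slack=4)
Line 2: ['robot', 'vector', 'yellow'] (min_width=19, slack=2)
Line 3: ['number', 'draw', 'up', 'golden'] (min_width=21, slack=0)
Line 4: ['music', 'were', 'they'] (min_width=15, slack=6)
Line 5: ['bridge', 'the', 'new'] (min_width=14, slack=7)
Line 6: ['elephant'] (min_width=8, slack=13)

Answer: |    python refreshing|
|  robot vector yellow|
|number draw up golden|
|      music were they|
|       bridge the new|
|             elephant|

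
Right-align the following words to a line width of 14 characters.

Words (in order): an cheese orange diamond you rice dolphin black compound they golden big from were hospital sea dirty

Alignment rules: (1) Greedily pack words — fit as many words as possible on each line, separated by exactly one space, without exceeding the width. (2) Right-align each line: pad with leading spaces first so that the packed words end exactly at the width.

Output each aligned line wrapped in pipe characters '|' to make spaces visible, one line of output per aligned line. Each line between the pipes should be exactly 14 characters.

Line 1: ['an', 'cheese'] (min_width=9, slack=5)
Line 2: ['orange', 'diamond'] (min_width=14, slack=0)
Line 3: ['you', 'rice'] (min_width=8, slack=6)
Line 4: ['dolphin', 'black'] (min_width=13, slack=1)
Line 5: ['compound', 'they'] (min_width=13, slack=1)
Line 6: ['golden', 'big'] (min_width=10, slack=4)
Line 7: ['from', 'were'] (min_width=9, slack=5)
Line 8: ['hospital', 'sea'] (min_width=12, slack=2)
Line 9: ['dirty'] (min_width=5, slack=9)

Answer: |     an cheese|
|orange diamond|
|      you rice|
| dolphin black|
| compound they|
|    golden big|
|     from were|
|  hospital sea|
|         dirty|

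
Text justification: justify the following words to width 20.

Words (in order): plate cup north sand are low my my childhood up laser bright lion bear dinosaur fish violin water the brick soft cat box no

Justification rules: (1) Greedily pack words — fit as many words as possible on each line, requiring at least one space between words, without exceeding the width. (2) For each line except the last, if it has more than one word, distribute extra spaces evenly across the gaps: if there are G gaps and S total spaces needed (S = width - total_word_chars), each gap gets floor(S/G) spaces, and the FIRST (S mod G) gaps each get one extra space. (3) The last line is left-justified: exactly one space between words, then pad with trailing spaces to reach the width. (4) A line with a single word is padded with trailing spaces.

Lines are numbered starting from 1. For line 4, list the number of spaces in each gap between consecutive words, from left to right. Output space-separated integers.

Answer: 3 3

Derivation:
Line 1: ['plate', 'cup', 'north', 'sand'] (min_width=20, slack=0)
Line 2: ['are', 'low', 'my', 'my'] (min_width=13, slack=7)
Line 3: ['childhood', 'up', 'laser'] (min_width=18, slack=2)
Line 4: ['bright', 'lion', 'bear'] (min_width=16, slack=4)
Line 5: ['dinosaur', 'fish', 'violin'] (min_width=20, slack=0)
Line 6: ['water', 'the', 'brick', 'soft'] (min_width=20, slack=0)
Line 7: ['cat', 'box', 'no'] (min_width=10, slack=10)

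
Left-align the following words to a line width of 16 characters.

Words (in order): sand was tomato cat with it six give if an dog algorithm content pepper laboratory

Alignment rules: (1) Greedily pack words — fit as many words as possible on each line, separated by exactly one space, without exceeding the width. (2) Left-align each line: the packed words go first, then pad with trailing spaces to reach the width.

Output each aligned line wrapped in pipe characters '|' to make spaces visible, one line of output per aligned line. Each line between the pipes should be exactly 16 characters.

Answer: |sand was tomato |
|cat with it six |
|give if an dog  |
|algorithm       |
|content pepper  |
|laboratory      |

Derivation:
Line 1: ['sand', 'was', 'tomato'] (min_width=15, slack=1)
Line 2: ['cat', 'with', 'it', 'six'] (min_width=15, slack=1)
Line 3: ['give', 'if', 'an', 'dog'] (min_width=14, slack=2)
Line 4: ['algorithm'] (min_width=9, slack=7)
Line 5: ['content', 'pepper'] (min_width=14, slack=2)
Line 6: ['laboratory'] (min_width=10, slack=6)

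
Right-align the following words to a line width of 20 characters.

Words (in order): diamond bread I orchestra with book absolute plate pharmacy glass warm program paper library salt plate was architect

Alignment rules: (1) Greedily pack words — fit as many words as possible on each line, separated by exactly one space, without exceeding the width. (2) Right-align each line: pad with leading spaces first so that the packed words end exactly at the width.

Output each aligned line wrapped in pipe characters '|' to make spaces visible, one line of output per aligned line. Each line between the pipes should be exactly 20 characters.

Line 1: ['diamond', 'bread', 'I'] (min_width=15, slack=5)
Line 2: ['orchestra', 'with', 'book'] (min_width=19, slack=1)
Line 3: ['absolute', 'plate'] (min_width=14, slack=6)
Line 4: ['pharmacy', 'glass', 'warm'] (min_width=19, slack=1)
Line 5: ['program', 'paper'] (min_width=13, slack=7)
Line 6: ['library', 'salt', 'plate'] (min_width=18, slack=2)
Line 7: ['was', 'architect'] (min_width=13, slack=7)

Answer: |     diamond bread I|
| orchestra with book|
|      absolute plate|
| pharmacy glass warm|
|       program paper|
|  library salt plate|
|       was architect|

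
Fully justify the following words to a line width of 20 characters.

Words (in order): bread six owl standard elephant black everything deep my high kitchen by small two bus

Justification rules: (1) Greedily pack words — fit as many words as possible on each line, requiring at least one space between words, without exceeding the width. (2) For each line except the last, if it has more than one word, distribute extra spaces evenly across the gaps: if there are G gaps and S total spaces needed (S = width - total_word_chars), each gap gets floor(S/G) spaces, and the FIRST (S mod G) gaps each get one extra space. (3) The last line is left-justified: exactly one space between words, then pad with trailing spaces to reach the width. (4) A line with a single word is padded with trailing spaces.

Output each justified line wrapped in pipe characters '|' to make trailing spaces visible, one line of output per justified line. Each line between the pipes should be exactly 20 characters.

Line 1: ['bread', 'six', 'owl'] (min_width=13, slack=7)
Line 2: ['standard', 'elephant'] (min_width=17, slack=3)
Line 3: ['black', 'everything'] (min_width=16, slack=4)
Line 4: ['deep', 'my', 'high', 'kitchen'] (min_width=20, slack=0)
Line 5: ['by', 'small', 'two', 'bus'] (min_width=16, slack=4)

Answer: |bread     six    owl|
|standard    elephant|
|black     everything|
|deep my high kitchen|
|by small two bus    |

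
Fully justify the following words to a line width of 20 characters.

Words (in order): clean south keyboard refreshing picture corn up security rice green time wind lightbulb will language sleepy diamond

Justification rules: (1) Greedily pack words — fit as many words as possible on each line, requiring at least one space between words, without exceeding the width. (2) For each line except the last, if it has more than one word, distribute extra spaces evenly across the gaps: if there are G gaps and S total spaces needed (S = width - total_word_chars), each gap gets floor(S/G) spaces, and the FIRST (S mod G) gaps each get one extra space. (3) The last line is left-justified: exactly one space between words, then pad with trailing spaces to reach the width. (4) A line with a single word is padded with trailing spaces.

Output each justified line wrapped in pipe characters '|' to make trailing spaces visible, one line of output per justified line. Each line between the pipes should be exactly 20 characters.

Answer: |clean south keyboard|
|refreshing   picture|
|corn   up   security|
|rice green time wind|
|lightbulb       will|
|language      sleepy|
|diamond             |

Derivation:
Line 1: ['clean', 'south', 'keyboard'] (min_width=20, slack=0)
Line 2: ['refreshing', 'picture'] (min_width=18, slack=2)
Line 3: ['corn', 'up', 'security'] (min_width=16, slack=4)
Line 4: ['rice', 'green', 'time', 'wind'] (min_width=20, slack=0)
Line 5: ['lightbulb', 'will'] (min_width=14, slack=6)
Line 6: ['language', 'sleepy'] (min_width=15, slack=5)
Line 7: ['diamond'] (min_width=7, slack=13)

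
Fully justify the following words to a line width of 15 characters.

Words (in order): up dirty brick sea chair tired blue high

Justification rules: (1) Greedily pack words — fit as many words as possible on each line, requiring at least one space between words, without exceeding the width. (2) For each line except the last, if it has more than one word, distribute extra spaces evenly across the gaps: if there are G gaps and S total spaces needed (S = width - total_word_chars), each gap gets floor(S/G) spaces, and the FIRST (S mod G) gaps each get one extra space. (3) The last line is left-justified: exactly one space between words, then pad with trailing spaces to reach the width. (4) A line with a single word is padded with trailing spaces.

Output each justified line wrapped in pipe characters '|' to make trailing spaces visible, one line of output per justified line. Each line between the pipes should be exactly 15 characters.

Answer: |up  dirty brick|
|sea chair tired|
|blue high      |

Derivation:
Line 1: ['up', 'dirty', 'brick'] (min_width=14, slack=1)
Line 2: ['sea', 'chair', 'tired'] (min_width=15, slack=0)
Line 3: ['blue', 'high'] (min_width=9, slack=6)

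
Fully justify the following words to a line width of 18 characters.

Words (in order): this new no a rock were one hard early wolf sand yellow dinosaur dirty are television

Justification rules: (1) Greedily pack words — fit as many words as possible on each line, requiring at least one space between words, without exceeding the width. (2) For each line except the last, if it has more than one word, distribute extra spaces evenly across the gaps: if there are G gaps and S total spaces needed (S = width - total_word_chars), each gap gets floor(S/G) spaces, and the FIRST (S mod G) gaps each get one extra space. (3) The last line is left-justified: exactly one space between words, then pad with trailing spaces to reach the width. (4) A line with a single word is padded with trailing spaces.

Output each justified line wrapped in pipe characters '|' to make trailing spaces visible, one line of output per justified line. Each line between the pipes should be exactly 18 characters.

Answer: |this new no a rock|
|were    one   hard|
|early   wolf  sand|
|yellow    dinosaur|
|dirty          are|
|television        |

Derivation:
Line 1: ['this', 'new', 'no', 'a', 'rock'] (min_width=18, slack=0)
Line 2: ['were', 'one', 'hard'] (min_width=13, slack=5)
Line 3: ['early', 'wolf', 'sand'] (min_width=15, slack=3)
Line 4: ['yellow', 'dinosaur'] (min_width=15, slack=3)
Line 5: ['dirty', 'are'] (min_width=9, slack=9)
Line 6: ['television'] (min_width=10, slack=8)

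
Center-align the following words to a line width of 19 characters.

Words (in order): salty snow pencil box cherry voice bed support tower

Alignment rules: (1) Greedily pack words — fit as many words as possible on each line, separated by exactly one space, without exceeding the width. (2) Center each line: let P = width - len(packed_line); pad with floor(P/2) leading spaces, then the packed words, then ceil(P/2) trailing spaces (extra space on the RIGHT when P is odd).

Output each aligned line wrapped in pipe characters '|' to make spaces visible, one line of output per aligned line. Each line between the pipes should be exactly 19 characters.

Line 1: ['salty', 'snow', 'pencil'] (min_width=17, slack=2)
Line 2: ['box', 'cherry', 'voice'] (min_width=16, slack=3)
Line 3: ['bed', 'support', 'tower'] (min_width=17, slack=2)

Answer: | salty snow pencil |
| box cherry voice  |
| bed support tower |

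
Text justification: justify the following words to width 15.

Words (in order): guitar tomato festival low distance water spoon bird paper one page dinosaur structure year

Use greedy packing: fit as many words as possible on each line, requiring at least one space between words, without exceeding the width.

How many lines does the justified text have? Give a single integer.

Answer: 7

Derivation:
Line 1: ['guitar', 'tomato'] (min_width=13, slack=2)
Line 2: ['festival', 'low'] (min_width=12, slack=3)
Line 3: ['distance', 'water'] (min_width=14, slack=1)
Line 4: ['spoon', 'bird'] (min_width=10, slack=5)
Line 5: ['paper', 'one', 'page'] (min_width=14, slack=1)
Line 6: ['dinosaur'] (min_width=8, slack=7)
Line 7: ['structure', 'year'] (min_width=14, slack=1)
Total lines: 7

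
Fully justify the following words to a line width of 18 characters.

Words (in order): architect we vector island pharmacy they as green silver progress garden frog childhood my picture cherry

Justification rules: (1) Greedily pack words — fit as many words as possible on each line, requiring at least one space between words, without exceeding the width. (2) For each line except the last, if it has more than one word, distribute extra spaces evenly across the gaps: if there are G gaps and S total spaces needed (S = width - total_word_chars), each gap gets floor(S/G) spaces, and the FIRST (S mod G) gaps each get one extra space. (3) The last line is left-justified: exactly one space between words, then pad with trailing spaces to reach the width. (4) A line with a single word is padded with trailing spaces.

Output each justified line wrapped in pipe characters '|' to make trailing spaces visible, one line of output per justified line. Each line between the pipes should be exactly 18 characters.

Answer: |architect       we|
|vector      island|
|pharmacy  they  as|
|green       silver|
|progress    garden|
|frog  childhood my|
|picture cherry    |

Derivation:
Line 1: ['architect', 'we'] (min_width=12, slack=6)
Line 2: ['vector', 'island'] (min_width=13, slack=5)
Line 3: ['pharmacy', 'they', 'as'] (min_width=16, slack=2)
Line 4: ['green', 'silver'] (min_width=12, slack=6)
Line 5: ['progress', 'garden'] (min_width=15, slack=3)
Line 6: ['frog', 'childhood', 'my'] (min_width=17, slack=1)
Line 7: ['picture', 'cherry'] (min_width=14, slack=4)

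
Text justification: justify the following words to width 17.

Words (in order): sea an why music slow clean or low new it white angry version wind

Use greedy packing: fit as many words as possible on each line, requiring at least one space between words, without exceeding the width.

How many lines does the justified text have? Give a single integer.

Line 1: ['sea', 'an', 'why', 'music'] (min_width=16, slack=1)
Line 2: ['slow', 'clean', 'or', 'low'] (min_width=17, slack=0)
Line 3: ['new', 'it', 'white'] (min_width=12, slack=5)
Line 4: ['angry', 'version'] (min_width=13, slack=4)
Line 5: ['wind'] (min_width=4, slack=13)
Total lines: 5

Answer: 5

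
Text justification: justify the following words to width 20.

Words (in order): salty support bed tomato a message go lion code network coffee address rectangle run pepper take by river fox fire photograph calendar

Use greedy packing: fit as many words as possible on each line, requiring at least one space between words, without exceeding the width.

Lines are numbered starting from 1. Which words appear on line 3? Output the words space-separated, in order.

Answer: lion code network

Derivation:
Line 1: ['salty', 'support', 'bed'] (min_width=17, slack=3)
Line 2: ['tomato', 'a', 'message', 'go'] (min_width=19, slack=1)
Line 3: ['lion', 'code', 'network'] (min_width=17, slack=3)
Line 4: ['coffee', 'address'] (min_width=14, slack=6)
Line 5: ['rectangle', 'run', 'pepper'] (min_width=20, slack=0)
Line 6: ['take', 'by', 'river', 'fox'] (min_width=17, slack=3)
Line 7: ['fire', 'photograph'] (min_width=15, slack=5)
Line 8: ['calendar'] (min_width=8, slack=12)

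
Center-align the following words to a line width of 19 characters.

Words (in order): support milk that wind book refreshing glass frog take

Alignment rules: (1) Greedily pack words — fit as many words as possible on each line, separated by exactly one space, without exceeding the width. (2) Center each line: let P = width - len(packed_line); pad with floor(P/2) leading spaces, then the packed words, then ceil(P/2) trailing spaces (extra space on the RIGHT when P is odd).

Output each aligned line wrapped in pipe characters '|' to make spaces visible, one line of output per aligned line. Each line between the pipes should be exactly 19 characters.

Answer: | support milk that |
|     wind book     |
| refreshing glass  |
|     frog take     |

Derivation:
Line 1: ['support', 'milk', 'that'] (min_width=17, slack=2)
Line 2: ['wind', 'book'] (min_width=9, slack=10)
Line 3: ['refreshing', 'glass'] (min_width=16, slack=3)
Line 4: ['frog', 'take'] (min_width=9, slack=10)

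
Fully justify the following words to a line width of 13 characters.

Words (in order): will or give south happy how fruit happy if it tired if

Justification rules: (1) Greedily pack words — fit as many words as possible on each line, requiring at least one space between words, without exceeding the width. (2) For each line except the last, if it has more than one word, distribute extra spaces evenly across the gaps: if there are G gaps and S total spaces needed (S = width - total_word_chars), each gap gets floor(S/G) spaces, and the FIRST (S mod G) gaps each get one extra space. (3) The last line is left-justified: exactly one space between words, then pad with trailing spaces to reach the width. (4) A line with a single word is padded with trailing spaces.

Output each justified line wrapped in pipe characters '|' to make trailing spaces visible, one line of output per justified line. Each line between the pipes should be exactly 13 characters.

Line 1: ['will', 'or', 'give'] (min_width=12, slack=1)
Line 2: ['south', 'happy'] (min_width=11, slack=2)
Line 3: ['how', 'fruit'] (min_width=9, slack=4)
Line 4: ['happy', 'if', 'it'] (min_width=11, slack=2)
Line 5: ['tired', 'if'] (min_width=8, slack=5)

Answer: |will  or give|
|south   happy|
|how     fruit|
|happy  if  it|
|tired if     |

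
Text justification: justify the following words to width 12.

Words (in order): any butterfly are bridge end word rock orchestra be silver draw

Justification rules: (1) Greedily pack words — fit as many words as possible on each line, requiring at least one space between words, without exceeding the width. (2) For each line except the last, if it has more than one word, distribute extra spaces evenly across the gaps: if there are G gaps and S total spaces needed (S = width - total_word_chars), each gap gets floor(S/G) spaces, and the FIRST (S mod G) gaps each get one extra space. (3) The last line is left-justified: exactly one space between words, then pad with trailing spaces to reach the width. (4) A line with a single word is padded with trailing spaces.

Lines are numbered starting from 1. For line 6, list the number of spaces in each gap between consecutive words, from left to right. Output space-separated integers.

Line 1: ['any'] (min_width=3, slack=9)
Line 2: ['butterfly'] (min_width=9, slack=3)
Line 3: ['are', 'bridge'] (min_width=10, slack=2)
Line 4: ['end', 'word'] (min_width=8, slack=4)
Line 5: ['rock'] (min_width=4, slack=8)
Line 6: ['orchestra', 'be'] (min_width=12, slack=0)
Line 7: ['silver', 'draw'] (min_width=11, slack=1)

Answer: 1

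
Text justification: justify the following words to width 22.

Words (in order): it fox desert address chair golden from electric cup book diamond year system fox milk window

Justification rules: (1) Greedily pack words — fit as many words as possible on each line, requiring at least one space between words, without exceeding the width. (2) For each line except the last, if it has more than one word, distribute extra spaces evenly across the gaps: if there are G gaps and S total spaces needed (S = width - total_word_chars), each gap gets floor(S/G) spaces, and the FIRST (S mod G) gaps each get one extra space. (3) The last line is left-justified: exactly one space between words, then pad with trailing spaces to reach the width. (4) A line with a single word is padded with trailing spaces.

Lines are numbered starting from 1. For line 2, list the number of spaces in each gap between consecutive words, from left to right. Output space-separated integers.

Line 1: ['it', 'fox', 'desert', 'address'] (min_width=21, slack=1)
Line 2: ['chair', 'golden', 'from'] (min_width=17, slack=5)
Line 3: ['electric', 'cup', 'book'] (min_width=17, slack=5)
Line 4: ['diamond', 'year', 'system'] (min_width=19, slack=3)
Line 5: ['fox', 'milk', 'window'] (min_width=15, slack=7)

Answer: 4 3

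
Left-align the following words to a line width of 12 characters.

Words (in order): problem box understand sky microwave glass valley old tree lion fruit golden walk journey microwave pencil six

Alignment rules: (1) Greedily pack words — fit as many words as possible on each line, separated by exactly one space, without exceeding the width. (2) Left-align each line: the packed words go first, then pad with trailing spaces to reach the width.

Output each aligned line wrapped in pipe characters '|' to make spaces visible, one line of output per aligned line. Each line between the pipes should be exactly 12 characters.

Line 1: ['problem', 'box'] (min_width=11, slack=1)
Line 2: ['understand'] (min_width=10, slack=2)
Line 3: ['sky'] (min_width=3, slack=9)
Line 4: ['microwave'] (min_width=9, slack=3)
Line 5: ['glass', 'valley'] (min_width=12, slack=0)
Line 6: ['old', 'tree'] (min_width=8, slack=4)
Line 7: ['lion', 'fruit'] (min_width=10, slack=2)
Line 8: ['golden', 'walk'] (min_width=11, slack=1)
Line 9: ['journey'] (min_width=7, slack=5)
Line 10: ['microwave'] (min_width=9, slack=3)
Line 11: ['pencil', 'six'] (min_width=10, slack=2)

Answer: |problem box |
|understand  |
|sky         |
|microwave   |
|glass valley|
|old tree    |
|lion fruit  |
|golden walk |
|journey     |
|microwave   |
|pencil six  |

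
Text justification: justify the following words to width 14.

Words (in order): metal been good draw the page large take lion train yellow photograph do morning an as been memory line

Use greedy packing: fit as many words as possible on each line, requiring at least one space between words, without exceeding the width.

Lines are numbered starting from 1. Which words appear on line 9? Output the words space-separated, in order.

Answer: line

Derivation:
Line 1: ['metal', 'been'] (min_width=10, slack=4)
Line 2: ['good', 'draw', 'the'] (min_width=13, slack=1)
Line 3: ['page', 'large'] (min_width=10, slack=4)
Line 4: ['take', 'lion'] (min_width=9, slack=5)
Line 5: ['train', 'yellow'] (min_width=12, slack=2)
Line 6: ['photograph', 'do'] (min_width=13, slack=1)
Line 7: ['morning', 'an', 'as'] (min_width=13, slack=1)
Line 8: ['been', 'memory'] (min_width=11, slack=3)
Line 9: ['line'] (min_width=4, slack=10)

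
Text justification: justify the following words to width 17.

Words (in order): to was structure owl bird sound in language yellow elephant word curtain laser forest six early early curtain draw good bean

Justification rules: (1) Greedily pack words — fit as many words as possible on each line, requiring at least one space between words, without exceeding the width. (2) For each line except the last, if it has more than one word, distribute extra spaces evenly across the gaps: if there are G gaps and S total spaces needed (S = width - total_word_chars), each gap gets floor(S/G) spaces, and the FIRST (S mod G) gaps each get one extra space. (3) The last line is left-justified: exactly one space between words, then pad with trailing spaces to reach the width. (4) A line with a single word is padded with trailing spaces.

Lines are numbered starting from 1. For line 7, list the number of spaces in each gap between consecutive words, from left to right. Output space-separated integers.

Answer: 5

Derivation:
Line 1: ['to', 'was', 'structure'] (min_width=16, slack=1)
Line 2: ['owl', 'bird', 'sound', 'in'] (min_width=17, slack=0)
Line 3: ['language', 'yellow'] (min_width=15, slack=2)
Line 4: ['elephant', 'word'] (min_width=13, slack=4)
Line 5: ['curtain', 'laser'] (min_width=13, slack=4)
Line 6: ['forest', 'six', 'early'] (min_width=16, slack=1)
Line 7: ['early', 'curtain'] (min_width=13, slack=4)
Line 8: ['draw', 'good', 'bean'] (min_width=14, slack=3)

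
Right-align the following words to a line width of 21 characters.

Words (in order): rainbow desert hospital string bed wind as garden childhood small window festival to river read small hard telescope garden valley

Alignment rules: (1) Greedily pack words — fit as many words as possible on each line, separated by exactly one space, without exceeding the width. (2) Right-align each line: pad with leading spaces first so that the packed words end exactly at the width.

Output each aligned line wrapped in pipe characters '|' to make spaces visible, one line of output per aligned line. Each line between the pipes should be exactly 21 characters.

Answer: |       rainbow desert|
|  hospital string bed|
|       wind as garden|
|      childhood small|
|   window festival to|
|river read small hard|
|     telescope garden|
|               valley|

Derivation:
Line 1: ['rainbow', 'desert'] (min_width=14, slack=7)
Line 2: ['hospital', 'string', 'bed'] (min_width=19, slack=2)
Line 3: ['wind', 'as', 'garden'] (min_width=14, slack=7)
Line 4: ['childhood', 'small'] (min_width=15, slack=6)
Line 5: ['window', 'festival', 'to'] (min_width=18, slack=3)
Line 6: ['river', 'read', 'small', 'hard'] (min_width=21, slack=0)
Line 7: ['telescope', 'garden'] (min_width=16, slack=5)
Line 8: ['valley'] (min_width=6, slack=15)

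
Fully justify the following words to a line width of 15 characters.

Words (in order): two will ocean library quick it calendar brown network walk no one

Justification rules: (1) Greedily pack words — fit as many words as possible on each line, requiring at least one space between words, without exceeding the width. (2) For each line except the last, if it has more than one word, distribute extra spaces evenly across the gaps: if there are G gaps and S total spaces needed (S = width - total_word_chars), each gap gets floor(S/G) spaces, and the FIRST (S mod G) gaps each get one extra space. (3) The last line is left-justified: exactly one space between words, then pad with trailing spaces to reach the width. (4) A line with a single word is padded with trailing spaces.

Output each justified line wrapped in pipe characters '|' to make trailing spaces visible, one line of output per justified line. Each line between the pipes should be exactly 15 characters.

Line 1: ['two', 'will', 'ocean'] (min_width=14, slack=1)
Line 2: ['library', 'quick'] (min_width=13, slack=2)
Line 3: ['it', 'calendar'] (min_width=11, slack=4)
Line 4: ['brown', 'network'] (min_width=13, slack=2)
Line 5: ['walk', 'no', 'one'] (min_width=11, slack=4)

Answer: |two  will ocean|
|library   quick|
|it     calendar|
|brown   network|
|walk no one    |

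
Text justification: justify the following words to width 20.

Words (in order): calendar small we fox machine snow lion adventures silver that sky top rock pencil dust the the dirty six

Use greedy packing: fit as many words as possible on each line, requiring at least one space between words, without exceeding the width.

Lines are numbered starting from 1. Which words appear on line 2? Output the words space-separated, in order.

Line 1: ['calendar', 'small', 'we'] (min_width=17, slack=3)
Line 2: ['fox', 'machine', 'snow'] (min_width=16, slack=4)
Line 3: ['lion', 'adventures'] (min_width=15, slack=5)
Line 4: ['silver', 'that', 'sky', 'top'] (min_width=19, slack=1)
Line 5: ['rock', 'pencil', 'dust', 'the'] (min_width=20, slack=0)
Line 6: ['the', 'dirty', 'six'] (min_width=13, slack=7)

Answer: fox machine snow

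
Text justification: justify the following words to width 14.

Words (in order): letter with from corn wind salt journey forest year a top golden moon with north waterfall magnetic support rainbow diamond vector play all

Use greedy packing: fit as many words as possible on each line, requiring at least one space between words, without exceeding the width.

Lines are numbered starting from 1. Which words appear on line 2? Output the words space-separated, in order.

Line 1: ['letter', 'with'] (min_width=11, slack=3)
Line 2: ['from', 'corn', 'wind'] (min_width=14, slack=0)
Line 3: ['salt', 'journey'] (min_width=12, slack=2)
Line 4: ['forest', 'year', 'a'] (min_width=13, slack=1)
Line 5: ['top', 'golden'] (min_width=10, slack=4)
Line 6: ['moon', 'with'] (min_width=9, slack=5)
Line 7: ['north'] (min_width=5, slack=9)
Line 8: ['waterfall'] (min_width=9, slack=5)
Line 9: ['magnetic'] (min_width=8, slack=6)
Line 10: ['support'] (min_width=7, slack=7)
Line 11: ['rainbow'] (min_width=7, slack=7)
Line 12: ['diamond', 'vector'] (min_width=14, slack=0)
Line 13: ['play', 'all'] (min_width=8, slack=6)

Answer: from corn wind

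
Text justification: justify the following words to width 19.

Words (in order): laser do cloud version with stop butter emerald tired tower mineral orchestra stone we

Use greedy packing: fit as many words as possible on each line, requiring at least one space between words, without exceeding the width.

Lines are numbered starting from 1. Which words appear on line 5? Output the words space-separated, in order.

Line 1: ['laser', 'do', 'cloud'] (min_width=14, slack=5)
Line 2: ['version', 'with', 'stop'] (min_width=17, slack=2)
Line 3: ['butter', 'emerald'] (min_width=14, slack=5)
Line 4: ['tired', 'tower', 'mineral'] (min_width=19, slack=0)
Line 5: ['orchestra', 'stone', 'we'] (min_width=18, slack=1)

Answer: orchestra stone we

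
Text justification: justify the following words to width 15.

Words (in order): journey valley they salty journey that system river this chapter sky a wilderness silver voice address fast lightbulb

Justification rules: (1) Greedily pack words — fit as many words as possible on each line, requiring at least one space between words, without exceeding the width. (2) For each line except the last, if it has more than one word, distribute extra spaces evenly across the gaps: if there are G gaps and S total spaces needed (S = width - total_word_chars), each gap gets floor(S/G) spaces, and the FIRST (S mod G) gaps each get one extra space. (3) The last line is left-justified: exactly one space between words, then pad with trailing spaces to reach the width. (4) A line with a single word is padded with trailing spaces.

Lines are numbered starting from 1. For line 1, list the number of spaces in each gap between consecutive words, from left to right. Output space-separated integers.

Line 1: ['journey', 'valley'] (min_width=14, slack=1)
Line 2: ['they', 'salty'] (min_width=10, slack=5)
Line 3: ['journey', 'that'] (min_width=12, slack=3)
Line 4: ['system', 'river'] (min_width=12, slack=3)
Line 5: ['this', 'chapter'] (min_width=12, slack=3)
Line 6: ['sky', 'a'] (min_width=5, slack=10)
Line 7: ['wilderness'] (min_width=10, slack=5)
Line 8: ['silver', 'voice'] (min_width=12, slack=3)
Line 9: ['address', 'fast'] (min_width=12, slack=3)
Line 10: ['lightbulb'] (min_width=9, slack=6)

Answer: 2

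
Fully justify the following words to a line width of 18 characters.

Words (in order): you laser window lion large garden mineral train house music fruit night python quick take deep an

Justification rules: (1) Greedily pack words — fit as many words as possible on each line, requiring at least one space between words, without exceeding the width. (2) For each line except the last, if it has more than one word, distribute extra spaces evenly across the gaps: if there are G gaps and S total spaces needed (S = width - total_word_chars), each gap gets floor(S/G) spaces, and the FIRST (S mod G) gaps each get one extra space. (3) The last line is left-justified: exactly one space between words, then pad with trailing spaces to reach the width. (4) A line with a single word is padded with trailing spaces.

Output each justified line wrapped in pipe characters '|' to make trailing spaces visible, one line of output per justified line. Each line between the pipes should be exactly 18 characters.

Line 1: ['you', 'laser', 'window'] (min_width=16, slack=2)
Line 2: ['lion', 'large', 'garden'] (min_width=17, slack=1)
Line 3: ['mineral', 'train'] (min_width=13, slack=5)
Line 4: ['house', 'music', 'fruit'] (min_width=17, slack=1)
Line 5: ['night', 'python', 'quick'] (min_width=18, slack=0)
Line 6: ['take', 'deep', 'an'] (min_width=12, slack=6)

Answer: |you  laser  window|
|lion  large garden|
|mineral      train|
|house  music fruit|
|night python quick|
|take deep an      |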